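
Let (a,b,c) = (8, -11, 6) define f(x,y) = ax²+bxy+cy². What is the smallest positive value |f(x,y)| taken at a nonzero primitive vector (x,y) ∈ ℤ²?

translate: b→5 (≡-11 mod 16), so (8,-11,6)→(8,5,3)
flip: (8,5,3)→(3,-5,8)
translate: b→1 (≡-5 mod 6), so (3,-5,8)→(3,1,6)
reduced (well bottom): (3,1,6) with a≤c, −a<b≤a
well minimum = a = 3

3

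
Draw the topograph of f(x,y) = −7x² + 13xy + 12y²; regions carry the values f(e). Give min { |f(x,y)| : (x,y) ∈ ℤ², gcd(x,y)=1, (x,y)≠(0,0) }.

river: ρ → (12,11,-8)
river: ρ → (-8,21,2)
river: ρ → (2,19,-18)
river: ρ → (-18,17,3)
river: ρ → (3,19,-12)
river: ρ → (-12,5,10)
river: ρ → (10,15,-7)
river: ρ → (-7,13,12)
closes: descent 0, river 8
min |a| on river = 2

2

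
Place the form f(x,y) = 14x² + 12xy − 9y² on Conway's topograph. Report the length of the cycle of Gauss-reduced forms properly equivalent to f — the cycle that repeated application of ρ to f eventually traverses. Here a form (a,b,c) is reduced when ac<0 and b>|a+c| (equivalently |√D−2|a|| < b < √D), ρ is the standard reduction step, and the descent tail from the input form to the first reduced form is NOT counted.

D = 648, ⌊√D⌋ = 25
river: ρ → (-9,24,2)
river: ρ → (2,24,-9)
river: ρ → (-9,12,14)
river: ρ → (14,16,-7)
river: ρ → (-7,12,18)
river: ρ → (18,24,-1)
river: ρ → (-1,24,18)
river: ρ → (18,12,-7)
river: ρ → (-7,16,14)
river: ρ → (14,12,-9)
ρ-cycle length = 10 (tail of 0 descent steps not counted)

10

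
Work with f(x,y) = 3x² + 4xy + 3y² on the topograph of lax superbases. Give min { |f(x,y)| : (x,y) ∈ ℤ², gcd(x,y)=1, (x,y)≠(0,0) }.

translate: b→-2 (≡4 mod 6), so (3,4,3)→(3,-2,2)
flip: (3,-2,2)→(2,2,3)
reduced (well bottom): (2,2,3) with a≤c, −a<b≤a
well minimum = a = 2

2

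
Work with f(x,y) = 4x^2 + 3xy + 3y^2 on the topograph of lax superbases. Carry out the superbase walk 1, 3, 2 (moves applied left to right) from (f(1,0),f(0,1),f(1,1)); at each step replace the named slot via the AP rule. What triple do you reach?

start (4,3,10) = (f(1,0),f(0,1),f(1,1))
replace slot 1: 2·(3+10) − 4 = 22 → (22,3,10)
replace slot 3: 2·(22+3) − 10 = 40 → (22,3,40)
replace slot 2: 2·(22+40) − 3 = 121 → (22,121,40)

22,121,40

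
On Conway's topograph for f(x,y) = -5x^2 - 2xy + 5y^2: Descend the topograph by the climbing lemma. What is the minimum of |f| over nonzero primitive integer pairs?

descent: ρ → (5,2,-5)  [lands on river]
river: ρ → (-5,8,2)
river: ρ → (2,8,-5)
river: ρ → (-5,2,5)
river: ρ → (5,8,-2)
river: ρ → (-2,8,5)
closes: descent 1, river 6
min |a| on river = 2

2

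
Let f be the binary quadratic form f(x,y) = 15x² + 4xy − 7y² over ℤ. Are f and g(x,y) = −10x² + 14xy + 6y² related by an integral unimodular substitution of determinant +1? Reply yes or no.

D₁ = 436, D₂ = 436
river cycle of f (length 30): (-7, 10, 12), (12, 14, -5), (-5, 16, 9), (9, 20, -1), (-1, 20, 9), (9, 16, -5), (-5, 14, 12), (12, 10, -7), (-7, 18, 4), (4, 14, -15), … (20 more)
river cycle of g (length 14): (6, 10, -14), (-14, 18, 2), (2, 18, -14), (-14, 10, 6), (6, 14, -10), (-10, 6, 10), (10, 14, -6), (-6, 10, 14), (14, 18, -2), (-2, 18, 14), … (4 more)
cycles differ ⇒ inequivalent

no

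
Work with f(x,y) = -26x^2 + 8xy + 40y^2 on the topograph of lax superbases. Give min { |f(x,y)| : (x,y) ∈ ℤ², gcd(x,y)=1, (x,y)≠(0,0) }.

descent: ρ → (40,-8,-26)
descent: ρ → (-26,60,6)  [lands on river]
river: ρ → (6,60,-26)
river: ρ → (-26,44,22)
river: ρ → (22,44,-26)
closes: descent 2, river 4
min |a| on river = 6

6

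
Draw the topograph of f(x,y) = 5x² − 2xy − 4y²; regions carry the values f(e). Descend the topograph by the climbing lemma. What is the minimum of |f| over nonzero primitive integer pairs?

descent: ρ → (-4,2,5)  [lands on river]
river: ρ → (5,8,-1)
river: ρ → (-1,8,5)
river: ρ → (5,2,-4)
river: ρ → (-4,6,3)
river: ρ → (3,6,-4)
closes: descent 1, river 6
min |a| on river = 1

1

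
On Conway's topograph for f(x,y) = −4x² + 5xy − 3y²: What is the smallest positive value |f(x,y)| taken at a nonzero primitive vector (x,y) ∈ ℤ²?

translate: b→3 (≡-5 mod 8), so (4,-5,3)→(4,3,2)
flip: (4,3,2)→(2,-3,4)
translate: b→1 (≡-3 mod 4), so (2,-3,4)→(2,1,3)
reduced (well bottom): (2,1,3) with a≤c, −a<b≤a
well minimum |f| = |-2| = 2 (negative-definite)

2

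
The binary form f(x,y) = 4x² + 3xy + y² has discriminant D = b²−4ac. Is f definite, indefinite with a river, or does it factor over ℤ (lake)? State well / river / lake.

D = b²−4ac = 3² − 4·4·1 = -7
D < 0 ⇒ definite ⇒ every region one sign ⇒ single well

well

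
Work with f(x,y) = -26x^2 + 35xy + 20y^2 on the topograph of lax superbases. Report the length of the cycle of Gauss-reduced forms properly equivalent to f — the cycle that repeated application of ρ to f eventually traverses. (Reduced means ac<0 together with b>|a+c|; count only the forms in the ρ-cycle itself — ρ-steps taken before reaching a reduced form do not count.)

D = 3305, ⌊√D⌋ = 57
river: ρ → (20,45,-16)
river: ρ → (-16,51,11)
river: ρ → (11,37,-44)
river: ρ → (-44,51,4)
river: ρ → (4,53,-31)
river: ρ → (-31,9,26)
river: ρ → (26,43,-14)
river: ρ → (-14,41,29)
river: ρ → (29,17,-26)
river: ρ → (-26,35,20)
ρ-cycle length = 10 (tail of 0 descent steps not counted)

10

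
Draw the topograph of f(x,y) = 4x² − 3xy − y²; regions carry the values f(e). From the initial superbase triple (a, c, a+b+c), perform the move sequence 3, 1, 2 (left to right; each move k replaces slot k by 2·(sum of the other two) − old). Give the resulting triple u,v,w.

start (4,-1,0) = (f(1,0),f(0,1),f(1,1))
replace slot 3: 2·(4+(-1)) − 0 = 6 → (4,-1,6)
replace slot 1: 2·((-1)+6) − 4 = 6 → (6,-1,6)
replace slot 2: 2·(6+6) − (-1) = 25 → (6,25,6)

6,25,6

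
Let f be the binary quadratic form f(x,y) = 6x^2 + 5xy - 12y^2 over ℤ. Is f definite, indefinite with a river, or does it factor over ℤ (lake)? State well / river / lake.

D = b²−4ac = 5² − 4·6·(-12) = 313
D > 0 non-square ⇒ indefinite ⇒ periodic river

river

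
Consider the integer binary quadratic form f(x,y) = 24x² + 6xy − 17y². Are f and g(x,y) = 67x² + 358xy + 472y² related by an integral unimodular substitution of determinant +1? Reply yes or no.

D₁ = 1668, D₂ = 1668
river cycle of f (length 18): (-17, 28, 13), (13, 24, -21), (-21, 18, 16), (16, 14, -23), (-23, 32, 7), (7, 38, -8), (-8, 26, 31), (31, 36, -3), (-3, 36, 31), (31, 26, -8), … (8 more)
river cycle of g (length 18): (1, 40, -17), (-17, 28, 13), (13, 24, -21), (-21, 18, 16), (16, 14, -23), (-23, 32, 7), (7, 38, -8), (-8, 26, 31), (31, 36, -3), (-3, 36, 31), … (8 more)
cycles coincide ⇒ equivalent

yes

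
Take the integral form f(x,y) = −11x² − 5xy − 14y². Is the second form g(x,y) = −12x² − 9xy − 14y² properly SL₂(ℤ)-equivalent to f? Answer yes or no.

D₁ = -591, D₂ = -591
f is negative-definite; reduce −f:
−f: reduced (well bottom): (11,5,14) with a≤c, −a<b≤a
flip sign back: reduced form of f is (-11,-5,-14)
g is negative-definite; reduce −g:
−g: reduced (well bottom): (12,9,14) with a≤c, −a<b≤a
flip sign back: reduced form of g is (-12,-9,-14)
reduced forms (-11, -5, -14) vs (-12, -9, -14) ⇒ inequivalent

no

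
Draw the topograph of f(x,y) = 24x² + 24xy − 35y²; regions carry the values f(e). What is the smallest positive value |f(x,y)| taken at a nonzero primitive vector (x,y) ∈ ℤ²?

river: ρ → (-35,46,13)
river: ρ → (13,58,-11)
river: ρ → (-11,52,28)
river: ρ → (28,60,-3)
river: ρ → (-3,60,28)
river: ρ → (28,52,-11)
river: ρ → (-11,58,13)
river: ρ → (13,46,-35)
river: ρ → (-35,24,24)
river: ρ → (24,24,-35)
closes: descent 0, river 10
min |a| on river = 3

3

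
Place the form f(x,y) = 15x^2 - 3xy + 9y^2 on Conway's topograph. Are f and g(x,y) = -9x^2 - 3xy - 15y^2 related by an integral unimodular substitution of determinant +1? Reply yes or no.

D₁ = -531, D₂ = -531
f: flip: (15,-3,9)→(9,3,15)
f: reduced (well bottom): (9,3,15) with a≤c, −a<b≤a
g is negative-definite; reduce −g:
−g: reduced (well bottom): (9,3,15) with a≤c, −a<b≤a
flip sign back: reduced form of g is (-9,-3,-15)
reduced forms (9, 3, 15) vs (-9, -3, -15) ⇒ inequivalent

no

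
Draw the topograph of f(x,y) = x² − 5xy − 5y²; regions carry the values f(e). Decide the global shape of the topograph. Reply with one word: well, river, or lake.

D = b²−4ac = (-5)² − 4·1·(-5) = 45
D > 0 non-square ⇒ indefinite ⇒ periodic river

river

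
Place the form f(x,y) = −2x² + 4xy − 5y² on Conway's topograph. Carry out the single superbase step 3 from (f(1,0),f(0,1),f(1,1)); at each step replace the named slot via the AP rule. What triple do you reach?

start (-2,-5,-3) = (f(1,0),f(0,1),f(1,1))
replace slot 3: 2·((-2)+(-5)) − (-3) = -11 → (-2,-5,-11)

-2,-5,-11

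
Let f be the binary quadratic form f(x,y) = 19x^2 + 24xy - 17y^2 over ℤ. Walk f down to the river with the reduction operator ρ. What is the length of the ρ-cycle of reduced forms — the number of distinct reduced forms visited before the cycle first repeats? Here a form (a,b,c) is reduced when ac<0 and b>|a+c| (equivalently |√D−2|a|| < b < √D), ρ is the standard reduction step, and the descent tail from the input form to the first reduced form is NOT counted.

D = 1868, ⌊√D⌋ = 43
river: ρ → (-17,10,26)
river: ρ → (26,42,-1)
river: ρ → (-1,42,26)
river: ρ → (26,10,-17)
river: ρ → (-17,24,19)
river: ρ → (19,14,-22)
river: ρ → (-22,30,11)
river: ρ → (11,36,-13)
river: ρ → (-13,42,2)
river: ρ → (2,42,-13)
river: ρ → (-13,36,11)
river: ρ → (11,30,-22)
river: ρ → (-22,14,19)
river: ρ → (19,24,-17)
ρ-cycle length = 14 (tail of 0 descent steps not counted)

14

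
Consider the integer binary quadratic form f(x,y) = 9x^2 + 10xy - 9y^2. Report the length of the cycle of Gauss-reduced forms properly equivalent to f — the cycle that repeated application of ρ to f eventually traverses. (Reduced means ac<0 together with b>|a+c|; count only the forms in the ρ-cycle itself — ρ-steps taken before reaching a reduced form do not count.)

D = 424, ⌊√D⌋ = 20
river: ρ → (-9,8,10)
river: ρ → (10,12,-7)
river: ρ → (-7,16,6)
river: ρ → (6,20,-1)
river: ρ → (-1,20,6)
river: ρ → (6,16,-7)
river: ρ → (-7,12,10)
river: ρ → (10,8,-9)
river: ρ → (-9,10,9)
river: ρ → (9,8,-10)
river: ρ → (-10,12,7)
river: ρ → (7,16,-6)
river: ρ → (-6,20,1)
river: ρ → (1,20,-6)
river: ρ → (-6,16,7)
river: ρ → (7,12,-10)
river: ρ → (-10,8,9)
river: ρ → (9,10,-9)
ρ-cycle length = 18 (tail of 0 descent steps not counted)

18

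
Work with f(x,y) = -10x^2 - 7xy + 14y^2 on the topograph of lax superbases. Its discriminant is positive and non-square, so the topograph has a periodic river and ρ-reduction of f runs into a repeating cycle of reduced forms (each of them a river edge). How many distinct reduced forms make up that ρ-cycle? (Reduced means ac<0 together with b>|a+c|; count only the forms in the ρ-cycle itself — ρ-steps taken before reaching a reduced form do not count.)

D = 609, ⌊√D⌋ = 24
descent: ρ → (14,7,-10)  [lands on river]
river: ρ → (-10,13,11)
river: ρ → (11,9,-12)
river: ρ → (-12,15,8)
river: ρ → (8,17,-10)
river: ρ → (-10,23,2)
river: ρ → (2,21,-21)
river: ρ → (-21,21,2)
river: ρ → (2,23,-10)
river: ρ → (-10,17,8)
river: ρ → (8,15,-12)
river: ρ → (-12,9,11)
river: ρ → (11,13,-10)
river: ρ → (-10,7,14)
river: ρ → (14,21,-3)
river: ρ → (-3,21,14)
ρ-cycle length = 16 (tail of 1 descent step not counted)

16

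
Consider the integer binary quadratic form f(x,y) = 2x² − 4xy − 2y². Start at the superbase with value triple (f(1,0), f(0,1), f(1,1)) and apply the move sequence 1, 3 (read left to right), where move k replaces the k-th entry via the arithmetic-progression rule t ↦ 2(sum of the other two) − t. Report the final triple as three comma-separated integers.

start (2,-2,-4) = (f(1,0),f(0,1),f(1,1))
replace slot 1: 2·((-2)+(-4)) − 2 = -14 → (-14,-2,-4)
replace slot 3: 2·((-14)+(-2)) − (-4) = -28 → (-14,-2,-28)

-14,-2,-28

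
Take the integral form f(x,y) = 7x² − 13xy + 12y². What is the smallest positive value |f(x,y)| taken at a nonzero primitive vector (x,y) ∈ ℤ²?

translate: b→1 (≡-13 mod 14), so (7,-13,12)→(7,1,6)
flip: (7,1,6)→(6,-1,7)
reduced (well bottom): (6,-1,7) with a≤c, −a<b≤a
well minimum = a = 6

6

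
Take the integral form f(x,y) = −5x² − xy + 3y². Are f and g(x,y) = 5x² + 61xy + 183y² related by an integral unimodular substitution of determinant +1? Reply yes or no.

D₁ = 61, D₂ = 61
river cycle of f (length 6): (3, 7, -1), (-1, 7, 3), (3, 5, -3), (-3, 7, 1), (1, 7, -3), (-3, 5, 3)
river cycle of g (length 6): (-3, 5, 3), (3, 7, -1), (-1, 7, 3), (3, 5, -3), (-3, 7, 1), (1, 7, -3)
cycles coincide ⇒ equivalent

yes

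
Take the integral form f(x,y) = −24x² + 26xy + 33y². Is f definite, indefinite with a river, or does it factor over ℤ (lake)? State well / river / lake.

D = b²−4ac = 26² − 4·(-24)·33 = 3844
D = 62² is a perfect square ⇒ form factors over ℤ ⇒ lakes

lake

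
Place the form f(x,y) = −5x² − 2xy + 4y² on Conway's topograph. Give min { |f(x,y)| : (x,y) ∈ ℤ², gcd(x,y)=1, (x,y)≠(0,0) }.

descent: ρ → (4,2,-5)  [lands on river]
river: ρ → (-5,8,1)
river: ρ → (1,8,-5)
river: ρ → (-5,2,4)
river: ρ → (4,6,-3)
river: ρ → (-3,6,4)
closes: descent 1, river 6
min |a| on river = 1

1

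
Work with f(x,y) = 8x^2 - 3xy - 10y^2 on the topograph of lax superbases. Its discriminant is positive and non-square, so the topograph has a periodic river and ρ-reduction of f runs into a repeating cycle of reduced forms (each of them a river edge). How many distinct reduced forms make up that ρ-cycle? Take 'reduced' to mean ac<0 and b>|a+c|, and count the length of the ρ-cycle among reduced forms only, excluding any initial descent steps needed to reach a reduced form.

D = 329, ⌊√D⌋ = 18
descent: ρ → (-10,3,8)  [lands on river]
river: ρ → (8,13,-5)
river: ρ → (-5,17,2)
river: ρ → (2,15,-13)
river: ρ → (-13,11,4)
river: ρ → (4,13,-10)
river: ρ → (-10,7,7)
river: ρ → (7,7,-10)
river: ρ → (-10,13,4)
river: ρ → (4,11,-13)
river: ρ → (-13,15,2)
river: ρ → (2,17,-5)
river: ρ → (-5,13,8)
river: ρ → (8,3,-10)
river: ρ → (-10,17,1)
river: ρ → (1,17,-10)
ρ-cycle length = 16 (tail of 1 descent step not counted)

16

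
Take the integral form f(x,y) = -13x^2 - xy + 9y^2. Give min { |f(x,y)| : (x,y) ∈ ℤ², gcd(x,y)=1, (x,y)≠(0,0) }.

descent: ρ → (9,19,-3)  [lands on river]
river: ρ → (-3,17,15)
river: ρ → (15,13,-5)
river: ρ → (-5,17,9)
closes: descent 1, river 4
min |a| on river = 3

3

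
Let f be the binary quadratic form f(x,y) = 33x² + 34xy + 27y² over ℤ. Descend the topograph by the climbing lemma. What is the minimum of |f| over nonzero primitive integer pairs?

translate: b→-32 (≡34 mod 66), so (33,34,27)→(33,-32,26)
flip: (33,-32,26)→(26,32,33)
translate: b→-20 (≡32 mod 52), so (26,32,33)→(26,-20,27)
reduced (well bottom): (26,-20,27) with a≤c, −a<b≤a
well minimum = a = 26

26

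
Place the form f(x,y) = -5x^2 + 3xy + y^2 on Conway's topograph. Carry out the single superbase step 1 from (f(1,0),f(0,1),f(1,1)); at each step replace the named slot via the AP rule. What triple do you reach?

start (-5,1,-1) = (f(1,0),f(0,1),f(1,1))
replace slot 1: 2·(1+(-1)) − (-5) = 5 → (5,1,-1)

5,1,-1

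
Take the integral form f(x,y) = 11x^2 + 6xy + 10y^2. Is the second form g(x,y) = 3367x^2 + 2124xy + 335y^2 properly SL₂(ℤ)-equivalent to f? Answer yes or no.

D₁ = -404, D₂ = -404
f: flip: (11,6,10)→(10,-6,11)
f: reduced (well bottom): (10,-6,11) with a≤c, −a<b≤a
g: flip: (3367,2124,335)→(335,-2124,3367)
g: translate: b→-114 (≡-2124 mod 670), so (335,-2124,3367)→(335,-114,10)
g: flip: (335,-114,10)→(10,114,335)
g: translate: b→-6 (≡114 mod 20), so (10,114,335)→(10,-6,11)
g: reduced (well bottom): (10,-6,11) with a≤c, −a<b≤a
reduced forms (10, -6, 11) vs (10, -6, 11) ⇒ equivalent

yes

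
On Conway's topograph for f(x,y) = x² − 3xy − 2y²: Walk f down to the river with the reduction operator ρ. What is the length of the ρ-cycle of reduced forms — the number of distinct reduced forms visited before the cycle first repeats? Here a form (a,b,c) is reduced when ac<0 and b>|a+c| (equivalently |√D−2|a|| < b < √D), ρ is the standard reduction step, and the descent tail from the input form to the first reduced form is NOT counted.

D = 17, ⌊√D⌋ = 4
descent: ρ → (-2,3,1)  [lands on river]
river: ρ → (1,3,-2)
river: ρ → (-2,1,2)
river: ρ → (2,3,-1)
river: ρ → (-1,3,2)
river: ρ → (2,1,-2)
ρ-cycle length = 6 (tail of 1 descent step not counted)

6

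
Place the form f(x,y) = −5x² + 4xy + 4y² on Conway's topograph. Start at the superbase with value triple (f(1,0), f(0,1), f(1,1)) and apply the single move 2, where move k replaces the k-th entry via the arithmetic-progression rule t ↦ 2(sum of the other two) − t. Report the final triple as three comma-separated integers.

start (-5,4,3) = (f(1,0),f(0,1),f(1,1))
replace slot 2: 2·((-5)+3) − 4 = -8 → (-5,-8,3)

-5,-8,3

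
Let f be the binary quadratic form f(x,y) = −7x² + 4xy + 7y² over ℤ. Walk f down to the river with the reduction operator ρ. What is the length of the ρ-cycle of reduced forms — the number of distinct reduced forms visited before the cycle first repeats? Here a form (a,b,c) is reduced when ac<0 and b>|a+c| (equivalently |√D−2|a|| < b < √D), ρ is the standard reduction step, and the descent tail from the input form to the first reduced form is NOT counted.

D = 212, ⌊√D⌋ = 14
river: ρ → (7,10,-4)
river: ρ → (-4,14,1)
river: ρ → (1,14,-4)
river: ρ → (-4,10,7)
river: ρ → (7,4,-7)
river: ρ → (-7,10,4)
river: ρ → (4,14,-1)
river: ρ → (-1,14,4)
river: ρ → (4,10,-7)
river: ρ → (-7,4,7)
ρ-cycle length = 10 (tail of 0 descent steps not counted)

10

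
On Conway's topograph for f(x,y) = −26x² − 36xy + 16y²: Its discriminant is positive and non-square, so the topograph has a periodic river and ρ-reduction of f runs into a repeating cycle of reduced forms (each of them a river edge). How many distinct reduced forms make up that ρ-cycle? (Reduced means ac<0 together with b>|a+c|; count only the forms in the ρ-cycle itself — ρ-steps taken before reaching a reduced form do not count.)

D = 2960, ⌊√D⌋ = 54
descent: ρ → (16,36,-26)  [lands on river]
river: ρ → (-26,16,26)
river: ρ → (26,36,-16)
river: ρ → (-16,28,34)
river: ρ → (34,40,-10)
river: ρ → (-10,40,34)
river: ρ → (34,28,-16)
river: ρ → (-16,36,26)
river: ρ → (26,16,-26)
river: ρ → (-26,36,16)
river: ρ → (16,28,-34)
river: ρ → (-34,40,10)
river: ρ → (10,40,-34)
river: ρ → (-34,28,16)
ρ-cycle length = 14 (tail of 1 descent step not counted)

14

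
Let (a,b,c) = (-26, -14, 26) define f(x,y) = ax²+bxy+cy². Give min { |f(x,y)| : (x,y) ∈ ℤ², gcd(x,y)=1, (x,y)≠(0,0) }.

descent: ρ → (26,14,-26)  [lands on river]
river: ρ → (-26,38,14)
river: ρ → (14,46,-14)
river: ρ → (-14,38,26)
closes: descent 1, river 4
min |a| on river = 14

14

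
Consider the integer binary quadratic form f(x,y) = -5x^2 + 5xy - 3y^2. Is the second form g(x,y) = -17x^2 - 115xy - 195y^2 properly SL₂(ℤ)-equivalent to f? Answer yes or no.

D₁ = -35, D₂ = -35
f is negative-definite; reduce −f:
−f: translate: b→5 (≡-5 mod 10), so (5,-5,3)→(5,5,3)
−f: flip: (5,5,3)→(3,-5,5)
−f: translate: b→1 (≡-5 mod 6), so (3,-5,5)→(3,1,3)
−f: reduced (well bottom): (3,1,3) with a≤c, −a<b≤a
flip sign back: reduced form of f is (-3,-1,-3)
g is negative-definite; reduce −g:
−g: translate: b→13 (≡115 mod 34), so (17,115,195)→(17,13,3)
−g: flip: (17,13,3)→(3,-13,17)
−g: translate: b→-1 (≡-13 mod 6), so (3,-13,17)→(3,-1,3)
−g: flip: (3,-1,3)→(3,1,3)
−g: reduced (well bottom): (3,1,3) with a≤c, −a<b≤a
flip sign back: reduced form of g is (-3,-1,-3)
reduced forms (-3, -1, -3) vs (-3, -1, -3) ⇒ equivalent

yes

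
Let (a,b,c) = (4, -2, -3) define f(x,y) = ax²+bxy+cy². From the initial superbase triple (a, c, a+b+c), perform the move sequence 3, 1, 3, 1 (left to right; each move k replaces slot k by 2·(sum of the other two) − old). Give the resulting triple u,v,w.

start (4,-3,-1) = (f(1,0),f(0,1),f(1,1))
replace slot 3: 2·(4+(-3)) − (-1) = 3 → (4,-3,3)
replace slot 1: 2·((-3)+3) − 4 = -4 → (-4,-3,3)
replace slot 3: 2·((-4)+(-3)) − 3 = -17 → (-4,-3,-17)
replace slot 1: 2·((-3)+(-17)) − (-4) = -36 → (-36,-3,-17)

-36,-3,-17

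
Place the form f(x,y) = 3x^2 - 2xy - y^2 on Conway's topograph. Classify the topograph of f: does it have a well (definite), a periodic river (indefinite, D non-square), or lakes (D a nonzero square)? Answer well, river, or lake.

D = b²−4ac = (-2)² − 4·3·(-1) = 16
D = 4² is a perfect square ⇒ form factors over ℤ ⇒ lakes

lake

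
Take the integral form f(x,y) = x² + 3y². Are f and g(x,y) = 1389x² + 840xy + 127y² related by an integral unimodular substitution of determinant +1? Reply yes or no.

D₁ = -12, D₂ = -12
f: reduced (well bottom): (1,0,3) with a≤c, −a<b≤a
g: flip: (1389,840,127)→(127,-840,1389)
g: translate: b→-78 (≡-840 mod 254), so (127,-840,1389)→(127,-78,12)
g: flip: (127,-78,12)→(12,78,127)
g: translate: b→6 (≡78 mod 24), so (12,78,127)→(12,6,1)
g: flip: (12,6,1)→(1,-6,12)
g: translate: b→0 (≡-6 mod 2), so (1,-6,12)→(1,0,3)
g: reduced (well bottom): (1,0,3) with a≤c, −a<b≤a
reduced forms (1, 0, 3) vs (1, 0, 3) ⇒ equivalent

yes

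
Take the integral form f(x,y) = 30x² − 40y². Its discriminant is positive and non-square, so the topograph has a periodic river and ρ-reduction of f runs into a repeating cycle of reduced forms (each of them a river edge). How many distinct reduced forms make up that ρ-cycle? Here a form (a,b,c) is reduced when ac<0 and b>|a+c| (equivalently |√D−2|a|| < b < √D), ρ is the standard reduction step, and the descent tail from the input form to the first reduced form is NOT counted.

D = 4800, ⌊√D⌋ = 69
descent: ρ → (-40,0,30)
descent: ρ → (30,60,-10)  [lands on river]
river: ρ → (-10,60,30)
ρ-cycle length = 2 (tail of 2 descent steps not counted)

2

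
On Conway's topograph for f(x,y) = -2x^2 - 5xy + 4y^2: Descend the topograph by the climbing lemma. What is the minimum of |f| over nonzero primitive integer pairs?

descent: ρ → (4,5,-2)  [lands on river]
river: ρ → (-2,7,1)
river: ρ → (1,7,-2)
river: ρ → (-2,5,4)
river: ρ → (4,3,-3)
river: ρ → (-3,3,4)
closes: descent 1, river 6
min |a| on river = 1

1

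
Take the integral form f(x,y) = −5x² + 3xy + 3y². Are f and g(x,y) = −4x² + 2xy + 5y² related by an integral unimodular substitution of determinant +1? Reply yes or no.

D₁ = 69, D₂ = 84
discriminants differ ⇒ not SL₂(ℤ)-equivalent

no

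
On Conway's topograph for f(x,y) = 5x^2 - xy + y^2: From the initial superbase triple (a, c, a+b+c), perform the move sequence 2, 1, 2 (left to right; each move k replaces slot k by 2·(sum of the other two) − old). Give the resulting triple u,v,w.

start (5,1,5) = (f(1,0),f(0,1),f(1,1))
replace slot 2: 2·(5+5) − 1 = 19 → (5,19,5)
replace slot 1: 2·(19+5) − 5 = 43 → (43,19,5)
replace slot 2: 2·(43+5) − 19 = 77 → (43,77,5)

43,77,5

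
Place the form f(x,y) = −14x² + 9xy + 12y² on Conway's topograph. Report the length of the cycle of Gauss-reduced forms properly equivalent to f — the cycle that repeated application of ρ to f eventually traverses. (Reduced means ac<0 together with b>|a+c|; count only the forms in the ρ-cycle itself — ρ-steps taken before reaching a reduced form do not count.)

D = 753, ⌊√D⌋ = 27
river: ρ → (12,15,-11)
river: ρ → (-11,7,16)
river: ρ → (16,25,-2)
river: ρ → (-2,27,3)
river: ρ → (3,27,-2)
river: ρ → (-2,25,16)
river: ρ → (16,7,-11)
river: ρ → (-11,15,12)
river: ρ → (12,9,-14)
river: ρ → (-14,19,7)
river: ρ → (7,23,-8)
river: ρ → (-8,25,4)
river: ρ → (4,23,-14)
river: ρ → (-14,5,13)
river: ρ → (13,21,-6)
river: ρ → (-6,27,1)
river: ρ → (1,27,-6)
river: ρ → (-6,21,13)
river: ρ → (13,5,-14)
river: ρ → (-14,23,4)
river: ρ → (4,25,-8)
river: ρ → (-8,23,7)
river: ρ → (7,19,-14)
river: ρ → (-14,9,12)
ρ-cycle length = 24 (tail of 0 descent steps not counted)

24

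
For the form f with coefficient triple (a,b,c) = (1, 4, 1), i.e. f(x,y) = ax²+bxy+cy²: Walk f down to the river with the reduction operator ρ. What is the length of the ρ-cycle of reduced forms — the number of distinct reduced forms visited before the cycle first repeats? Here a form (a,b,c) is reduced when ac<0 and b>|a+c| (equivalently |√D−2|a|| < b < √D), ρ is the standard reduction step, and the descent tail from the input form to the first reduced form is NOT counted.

D = 12, ⌊√D⌋ = 3
descent: ρ → (1,2,-2)  [lands on river]
river: ρ → (-2,2,1)
ρ-cycle length = 2 (tail of 1 descent step not counted)

2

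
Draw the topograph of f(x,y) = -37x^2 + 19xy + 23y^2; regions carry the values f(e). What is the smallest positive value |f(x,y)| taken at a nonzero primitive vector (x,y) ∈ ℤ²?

river: ρ → (23,27,-33)
river: ρ → (-33,39,17)
river: ρ → (17,29,-43)
river: ρ → (-43,57,3)
river: ρ → (3,57,-43)
river: ρ → (-43,29,17)
river: ρ → (17,39,-33)
river: ρ → (-33,27,23)
river: ρ → (23,19,-37)
river: ρ → (-37,55,5)
river: ρ → (5,55,-37)
river: ρ → (-37,19,23)
closes: descent 0, river 12
min |a| on river = 3

3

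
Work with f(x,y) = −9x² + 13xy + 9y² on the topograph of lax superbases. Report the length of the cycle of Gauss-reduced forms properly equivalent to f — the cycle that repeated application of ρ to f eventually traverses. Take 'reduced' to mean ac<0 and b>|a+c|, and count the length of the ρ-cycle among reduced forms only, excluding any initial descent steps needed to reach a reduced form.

D = 493, ⌊√D⌋ = 22
river: ρ → (9,5,-13)
river: ρ → (-13,21,1)
river: ρ → (1,21,-13)
river: ρ → (-13,5,9)
river: ρ → (9,13,-9)
river: ρ → (-9,5,13)
river: ρ → (13,21,-1)
river: ρ → (-1,21,13)
river: ρ → (13,5,-9)
river: ρ → (-9,13,9)
ρ-cycle length = 10 (tail of 0 descent steps not counted)

10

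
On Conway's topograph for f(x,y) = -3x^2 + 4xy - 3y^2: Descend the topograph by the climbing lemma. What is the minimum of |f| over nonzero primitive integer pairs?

translate: b→2 (≡-4 mod 6), so (3,-4,3)→(3,2,2)
flip: (3,2,2)→(2,-2,3)
translate: b→2 (≡-2 mod 4), so (2,-2,3)→(2,2,3)
reduced (well bottom): (2,2,3) with a≤c, −a<b≤a
well minimum |f| = |-2| = 2 (negative-definite)

2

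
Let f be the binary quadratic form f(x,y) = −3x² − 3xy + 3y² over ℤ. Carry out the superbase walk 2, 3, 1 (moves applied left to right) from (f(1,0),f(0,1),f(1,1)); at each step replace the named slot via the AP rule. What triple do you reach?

start (-3,3,-3) = (f(1,0),f(0,1),f(1,1))
replace slot 2: 2·((-3)+(-3)) − 3 = -15 → (-3,-15,-3)
replace slot 3: 2·((-3)+(-15)) − (-3) = -33 → (-3,-15,-33)
replace slot 1: 2·((-15)+(-33)) − (-3) = -93 → (-93,-15,-33)

-93,-15,-33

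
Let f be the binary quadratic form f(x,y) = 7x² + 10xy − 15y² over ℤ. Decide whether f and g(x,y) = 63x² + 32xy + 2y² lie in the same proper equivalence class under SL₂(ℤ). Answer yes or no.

D₁ = 520, D₂ = 520
river cycle of f (length 10): (-15, 20, 2), (2, 20, -15), (-15, 10, 7), (7, 18, -7), (-7, 10, 15), (15, 20, -2), (-2, 20, 15), (15, 10, -7), (-7, 18, 7), (7, 10, -15)
river cycle of g (length 10): (2, 20, -15), (-15, 10, 7), (7, 18, -7), (-7, 10, 15), (15, 20, -2), (-2, 20, 15), (15, 10, -7), (-7, 18, 7), (7, 10, -15), (-15, 20, 2)
cycles coincide ⇒ equivalent

yes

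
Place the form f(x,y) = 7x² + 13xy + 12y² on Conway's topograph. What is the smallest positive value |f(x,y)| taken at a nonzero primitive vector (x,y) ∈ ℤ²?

translate: b→-1 (≡13 mod 14), so (7,13,12)→(7,-1,6)
flip: (7,-1,6)→(6,1,7)
reduced (well bottom): (6,1,7) with a≤c, −a<b≤a
well minimum = a = 6

6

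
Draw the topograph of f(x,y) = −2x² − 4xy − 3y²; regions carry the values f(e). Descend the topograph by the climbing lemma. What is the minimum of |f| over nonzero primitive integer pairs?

translate: b→0 (≡4 mod 4), so (2,4,3)→(2,0,1)
flip: (2,0,1)→(1,0,2)
reduced (well bottom): (1,0,2) with a≤c, −a<b≤a
well minimum |f| = |-1| = 1 (negative-definite)

1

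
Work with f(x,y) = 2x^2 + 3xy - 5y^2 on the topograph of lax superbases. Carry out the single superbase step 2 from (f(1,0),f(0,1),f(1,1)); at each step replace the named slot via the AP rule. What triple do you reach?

start (2,-5,0) = (f(1,0),f(0,1),f(1,1))
replace slot 2: 2·(2+0) − (-5) = 9 → (2,9,0)

2,9,0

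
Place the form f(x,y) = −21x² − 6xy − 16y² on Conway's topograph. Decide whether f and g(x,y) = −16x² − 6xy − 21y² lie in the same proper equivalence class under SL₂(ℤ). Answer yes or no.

D₁ = -1308, D₂ = -1308
f is negative-definite; reduce −f:
−f: flip: (21,6,16)→(16,-6,21)
−f: reduced (well bottom): (16,-6,21) with a≤c, −a<b≤a
flip sign back: reduced form of f is (-16,6,-21)
g is negative-definite; reduce −g:
−g: reduced (well bottom): (16,6,21) with a≤c, −a<b≤a
flip sign back: reduced form of g is (-16,-6,-21)
reduced forms (-16, 6, -21) vs (-16, -6, -21) ⇒ inequivalent

no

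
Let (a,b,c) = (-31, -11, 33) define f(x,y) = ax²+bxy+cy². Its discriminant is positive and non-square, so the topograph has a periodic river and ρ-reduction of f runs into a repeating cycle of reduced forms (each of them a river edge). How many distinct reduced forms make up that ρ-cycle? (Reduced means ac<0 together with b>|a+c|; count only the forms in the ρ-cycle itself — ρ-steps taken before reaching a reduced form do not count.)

D = 4213, ⌊√D⌋ = 64
descent: ρ → (33,11,-31)  [lands on river]
river: ρ → (-31,51,13)
river: ρ → (13,53,-27)
river: ρ → (-27,55,11)
river: ρ → (11,55,-27)
river: ρ → (-27,53,13)
river: ρ → (13,51,-31)
river: ρ → (-31,11,33)
river: ρ → (33,55,-9)
river: ρ → (-9,53,39)
river: ρ → (39,25,-23)
river: ρ → (-23,21,41)
river: ρ → (41,61,-3)
river: ρ → (-3,59,61)
river: ρ → (61,63,-1)
river: ρ → (-1,63,61)
river: ρ → (61,59,-3)
river: ρ → (-3,61,41)
river: ρ → (41,21,-23)
river: ρ → (-23,25,39)
river: ρ → (39,53,-9)
river: ρ → (-9,55,33)
ρ-cycle length = 22 (tail of 1 descent step not counted)

22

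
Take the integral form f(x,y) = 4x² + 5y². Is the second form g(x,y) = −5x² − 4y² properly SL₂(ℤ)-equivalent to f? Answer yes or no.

D₁ = -80, D₂ = -80
f: reduced (well bottom): (4,0,5) with a≤c, −a<b≤a
g is negative-definite; reduce −g:
−g: flip: (5,0,4)→(4,0,5)
−g: reduced (well bottom): (4,0,5) with a≤c, −a<b≤a
flip sign back: reduced form of g is (-4,0,-5)
reduced forms (4, 0, 5) vs (-4, 0, -5) ⇒ inequivalent

no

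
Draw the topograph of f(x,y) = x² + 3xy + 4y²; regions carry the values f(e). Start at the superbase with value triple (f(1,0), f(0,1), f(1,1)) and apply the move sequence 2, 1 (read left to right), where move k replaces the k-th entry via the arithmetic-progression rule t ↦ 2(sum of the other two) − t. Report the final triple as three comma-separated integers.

start (1,4,8) = (f(1,0),f(0,1),f(1,1))
replace slot 2: 2·(1+8) − 4 = 14 → (1,14,8)
replace slot 1: 2·(14+8) − 1 = 43 → (43,14,8)

43,14,8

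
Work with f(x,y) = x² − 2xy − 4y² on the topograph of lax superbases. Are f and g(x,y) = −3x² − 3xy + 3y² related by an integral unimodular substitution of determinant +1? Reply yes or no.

D₁ = 20, D₂ = 45
discriminants differ ⇒ not SL₂(ℤ)-equivalent

no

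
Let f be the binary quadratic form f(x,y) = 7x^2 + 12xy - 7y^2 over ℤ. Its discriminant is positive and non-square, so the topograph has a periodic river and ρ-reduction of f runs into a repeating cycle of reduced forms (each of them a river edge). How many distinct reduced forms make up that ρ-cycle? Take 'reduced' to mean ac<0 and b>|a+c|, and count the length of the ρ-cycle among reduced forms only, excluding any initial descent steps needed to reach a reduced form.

D = 340, ⌊√D⌋ = 18
river: ρ → (-7,16,3)
river: ρ → (3,14,-12)
river: ρ → (-12,10,5)
river: ρ → (5,10,-12)
river: ρ → (-12,14,3)
river: ρ → (3,16,-7)
river: ρ → (-7,12,7)
river: ρ → (7,16,-3)
river: ρ → (-3,14,12)
river: ρ → (12,10,-5)
river: ρ → (-5,10,12)
river: ρ → (12,14,-3)
river: ρ → (-3,16,7)
river: ρ → (7,12,-7)
ρ-cycle length = 14 (tail of 0 descent steps not counted)

14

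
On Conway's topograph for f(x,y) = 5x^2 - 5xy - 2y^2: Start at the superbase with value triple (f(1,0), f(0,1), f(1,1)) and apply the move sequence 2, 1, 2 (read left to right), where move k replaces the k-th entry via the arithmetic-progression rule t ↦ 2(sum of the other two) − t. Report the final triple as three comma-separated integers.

start (5,-2,-2) = (f(1,0),f(0,1),f(1,1))
replace slot 2: 2·(5+(-2)) − (-2) = 8 → (5,8,-2)
replace slot 1: 2·(8+(-2)) − 5 = 7 → (7,8,-2)
replace slot 2: 2·(7+(-2)) − 8 = 2 → (7,2,-2)

7,2,-2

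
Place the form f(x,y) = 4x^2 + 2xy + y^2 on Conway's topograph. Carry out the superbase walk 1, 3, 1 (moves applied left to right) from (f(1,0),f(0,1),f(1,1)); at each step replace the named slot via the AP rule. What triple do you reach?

start (4,1,7) = (f(1,0),f(0,1),f(1,1))
replace slot 1: 2·(1+7) − 4 = 12 → (12,1,7)
replace slot 3: 2·(12+1) − 7 = 19 → (12,1,19)
replace slot 1: 2·(1+19) − 12 = 28 → (28,1,19)

28,1,19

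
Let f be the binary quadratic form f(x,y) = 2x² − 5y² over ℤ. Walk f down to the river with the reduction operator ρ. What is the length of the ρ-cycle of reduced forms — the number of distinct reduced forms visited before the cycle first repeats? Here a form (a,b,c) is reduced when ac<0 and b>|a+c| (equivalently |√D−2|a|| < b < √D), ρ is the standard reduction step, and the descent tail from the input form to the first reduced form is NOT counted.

D = 40, ⌊√D⌋ = 6
descent: ρ → (-5,0,2)
descent: ρ → (2,4,-3)  [lands on river]
river: ρ → (-3,2,3)
river: ρ → (3,4,-2)
river: ρ → (-2,4,3)
river: ρ → (3,2,-3)
river: ρ → (-3,4,2)
ρ-cycle length = 6 (tail of 2 descent steps not counted)

6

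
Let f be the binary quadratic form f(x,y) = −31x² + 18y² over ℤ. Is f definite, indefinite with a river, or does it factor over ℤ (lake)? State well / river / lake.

D = b²−4ac = 0² − 4·(-31)·18 = 2232
D > 0 non-square ⇒ indefinite ⇒ periodic river

river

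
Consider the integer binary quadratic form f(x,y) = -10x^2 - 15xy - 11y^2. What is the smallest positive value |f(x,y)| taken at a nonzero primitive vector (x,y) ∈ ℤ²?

translate: b→-5 (≡15 mod 20), so (10,15,11)→(10,-5,6)
flip: (10,-5,6)→(6,5,10)
reduced (well bottom): (6,5,10) with a≤c, −a<b≤a
well minimum |f| = |-6| = 6 (negative-definite)

6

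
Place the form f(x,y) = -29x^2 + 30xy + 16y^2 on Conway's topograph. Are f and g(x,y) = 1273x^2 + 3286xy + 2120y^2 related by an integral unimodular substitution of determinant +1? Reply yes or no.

D₁ = 2756, D₂ = 2756
river cycle of f (length 8): (16, 34, -25), (-25, 16, 25), (25, 34, -16), (-16, 30, 29), (29, 28, -17), (-17, 40, 17), (17, 28, -29), (-29, 30, 16)
river cycle of g (length 8): (16, 34, -25), (-25, 16, 25), (25, 34, -16), (-16, 30, 29), (29, 28, -17), (-17, 40, 17), (17, 28, -29), (-29, 30, 16)
cycles coincide ⇒ equivalent

yes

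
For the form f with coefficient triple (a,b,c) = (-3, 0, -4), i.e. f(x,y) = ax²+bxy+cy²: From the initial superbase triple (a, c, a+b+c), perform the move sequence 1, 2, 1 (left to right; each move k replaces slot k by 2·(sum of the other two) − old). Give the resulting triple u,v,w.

start (-3,-4,-7) = (f(1,0),f(0,1),f(1,1))
replace slot 1: 2·((-4)+(-7)) − (-3) = -19 → (-19,-4,-7)
replace slot 2: 2·((-19)+(-7)) − (-4) = -48 → (-19,-48,-7)
replace slot 1: 2·((-48)+(-7)) − (-19) = -91 → (-91,-48,-7)

-91,-48,-7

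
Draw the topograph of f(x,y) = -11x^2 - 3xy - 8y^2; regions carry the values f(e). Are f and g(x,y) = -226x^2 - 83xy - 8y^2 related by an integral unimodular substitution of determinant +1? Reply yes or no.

D₁ = -343, D₂ = -343
f is negative-definite; reduce −f:
−f: flip: (11,3,8)→(8,-3,11)
−f: reduced (well bottom): (8,-3,11) with a≤c, −a<b≤a
flip sign back: reduced form of f is (-8,3,-11)
g is negative-definite; reduce −g:
−g: flip: (226,83,8)→(8,-83,226)
−g: translate: b→-3 (≡-83 mod 16), so (8,-83,226)→(8,-3,11)
−g: reduced (well bottom): (8,-3,11) with a≤c, −a<b≤a
flip sign back: reduced form of g is (-8,3,-11)
reduced forms (-8, 3, -11) vs (-8, 3, -11) ⇒ equivalent

yes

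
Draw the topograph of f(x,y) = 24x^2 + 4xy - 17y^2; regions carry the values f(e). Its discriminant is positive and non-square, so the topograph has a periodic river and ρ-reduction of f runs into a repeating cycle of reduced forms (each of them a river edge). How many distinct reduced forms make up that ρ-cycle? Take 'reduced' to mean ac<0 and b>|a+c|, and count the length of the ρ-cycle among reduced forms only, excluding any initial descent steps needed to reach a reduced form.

D = 1648, ⌊√D⌋ = 40
descent: ρ → (-17,30,11)  [lands on river]
river: ρ → (11,36,-8)
river: ρ → (-8,28,27)
river: ρ → (27,26,-9)
river: ρ → (-9,28,24)
river: ρ → (24,20,-13)
river: ρ → (-13,32,12)
river: ρ → (12,40,-1)
river: ρ → (-1,40,12)
river: ρ → (12,32,-13)
river: ρ → (-13,20,24)
river: ρ → (24,28,-9)
river: ρ → (-9,26,27)
river: ρ → (27,28,-8)
river: ρ → (-8,36,11)
river: ρ → (11,30,-17)
river: ρ → (-17,38,3)
river: ρ → (3,40,-4)
river: ρ → (-4,40,3)
river: ρ → (3,38,-17)
ρ-cycle length = 20 (tail of 1 descent step not counted)

20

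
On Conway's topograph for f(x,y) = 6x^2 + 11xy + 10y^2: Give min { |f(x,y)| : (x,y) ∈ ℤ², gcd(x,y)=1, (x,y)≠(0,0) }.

translate: b→-1 (≡11 mod 12), so (6,11,10)→(6,-1,5)
flip: (6,-1,5)→(5,1,6)
reduced (well bottom): (5,1,6) with a≤c, −a<b≤a
well minimum = a = 5

5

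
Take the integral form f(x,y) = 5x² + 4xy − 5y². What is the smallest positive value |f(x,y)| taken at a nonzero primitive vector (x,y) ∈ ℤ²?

river: ρ → (-5,6,4)
river: ρ → (4,10,-1)
river: ρ → (-1,10,4)
river: ρ → (4,6,-5)
river: ρ → (-5,4,5)
river: ρ → (5,6,-4)
river: ρ → (-4,10,1)
river: ρ → (1,10,-4)
river: ρ → (-4,6,5)
river: ρ → (5,4,-5)
closes: descent 0, river 10
min |a| on river = 1

1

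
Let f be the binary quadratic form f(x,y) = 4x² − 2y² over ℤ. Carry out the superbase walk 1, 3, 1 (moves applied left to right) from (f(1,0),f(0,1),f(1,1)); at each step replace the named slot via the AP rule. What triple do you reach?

start (4,-2,2) = (f(1,0),f(0,1),f(1,1))
replace slot 1: 2·((-2)+2) − 4 = -4 → (-4,-2,2)
replace slot 3: 2·((-4)+(-2)) − 2 = -14 → (-4,-2,-14)
replace slot 1: 2·((-2)+(-14)) − (-4) = -28 → (-28,-2,-14)

-28,-2,-14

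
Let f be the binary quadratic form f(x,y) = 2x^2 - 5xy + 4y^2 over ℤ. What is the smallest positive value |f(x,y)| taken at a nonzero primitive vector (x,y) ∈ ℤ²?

translate: b→-1 (≡-5 mod 4), so (2,-5,4)→(2,-1,1)
flip: (2,-1,1)→(1,1,2)
reduced (well bottom): (1,1,2) with a≤c, −a<b≤a
well minimum = a = 1

1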